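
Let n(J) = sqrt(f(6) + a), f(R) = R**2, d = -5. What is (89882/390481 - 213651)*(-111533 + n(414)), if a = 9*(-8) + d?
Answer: 715755016419209/30037 - 6417428173*I*sqrt(41)/30037 ≈ 2.3829e+10 - 1.368e+6*I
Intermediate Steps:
a = -77 (a = 9*(-8) - 5 = -72 - 5 = -77)
n(J) = I*sqrt(41) (n(J) = sqrt(6**2 - 77) = sqrt(36 - 77) = sqrt(-41) = I*sqrt(41))
(89882/390481 - 213651)*(-111533 + n(414)) = (89882/390481 - 213651)*(-111533 + I*sqrt(41)) = (89882*(1/390481) - 213651)*(-111533 + I*sqrt(41)) = (6914/30037 - 213651)*(-111533 + I*sqrt(41)) = -6417428173*(-111533 + I*sqrt(41))/30037 = 715755016419209/30037 - 6417428173*I*sqrt(41)/30037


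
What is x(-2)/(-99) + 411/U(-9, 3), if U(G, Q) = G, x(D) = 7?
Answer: -4528/99 ≈ -45.737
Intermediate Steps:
x(-2)/(-99) + 411/U(-9, 3) = 7/(-99) + 411/(-9) = 7*(-1/99) + 411*(-1/9) = -7/99 - 137/3 = -4528/99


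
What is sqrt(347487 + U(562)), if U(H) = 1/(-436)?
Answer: sqrt(16513972079)/218 ≈ 589.48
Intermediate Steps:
U(H) = -1/436
sqrt(347487 + U(562)) = sqrt(347487 - 1/436) = sqrt(151504331/436) = sqrt(16513972079)/218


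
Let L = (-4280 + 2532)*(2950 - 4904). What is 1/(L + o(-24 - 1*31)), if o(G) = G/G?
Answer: 1/3415593 ≈ 2.9277e-7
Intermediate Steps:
o(G) = 1
L = 3415592 (L = -1748*(-1954) = 3415592)
1/(L + o(-24 - 1*31)) = 1/(3415592 + 1) = 1/3415593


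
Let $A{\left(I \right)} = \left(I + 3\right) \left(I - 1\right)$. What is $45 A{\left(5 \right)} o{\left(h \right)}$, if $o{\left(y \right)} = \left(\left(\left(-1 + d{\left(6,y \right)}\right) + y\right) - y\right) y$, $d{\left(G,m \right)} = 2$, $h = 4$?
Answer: $5760$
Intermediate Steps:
$A{\left(I \right)} = \left(-1 + I\right) \left(3 + I\right)$ ($A{\left(I \right)} = \left(3 + I\right) \left(-1 + I\right) = \left(-1 + I\right) \left(3 + I\right)$)
$o{\left(y \right)} = y$ ($o{\left(y \right)} = \left(\left(\left(-1 + 2\right) + y\right) - y\right) y = \left(\left(1 + y\right) - y\right) y = 1 y = y$)
$45 A{\left(5 \right)} o{\left(h \right)} = 45 \left(-3 + 5^{2} + 2 \cdot 5\right) 4 = 45 \left(-3 + 25 + 10\right) 4 = 45 \cdot 32 \cdot 4 = 1440 \cdot 4 = 5760$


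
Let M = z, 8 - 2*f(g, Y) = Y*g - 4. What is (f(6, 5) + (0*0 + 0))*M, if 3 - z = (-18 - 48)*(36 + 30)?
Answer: -39231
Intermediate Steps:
f(g, Y) = 6 - Y*g/2 (f(g, Y) = 4 - (Y*g - 4)/2 = 4 - (-4 + Y*g)/2 = 4 + (2 - Y*g/2) = 6 - Y*g/2)
z = 4359 (z = 3 - (-18 - 48)*(36 + 30) = 3 - (-66)*66 = 3 - 1*(-4356) = 3 + 4356 = 4359)
M = 4359
(f(6, 5) + (0*0 + 0))*M = ((6 - ½*5*6) + (0*0 + 0))*4359 = ((6 - 15) + (0 + 0))*4359 = (-9 + 0)*4359 = -9*4359 = -39231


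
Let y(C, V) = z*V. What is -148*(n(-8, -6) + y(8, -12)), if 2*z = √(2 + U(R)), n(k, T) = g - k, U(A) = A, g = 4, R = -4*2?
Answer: -1776 + 888*I*√6 ≈ -1776.0 + 2175.1*I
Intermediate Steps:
R = -8
n(k, T) = 4 - k
z = I*√6/2 (z = √(2 - 8)/2 = √(-6)/2 = (I*√6)/2 = I*√6/2 ≈ 1.2247*I)
y(C, V) = I*V*√6/2 (y(C, V) = (I*√6/2)*V = I*V*√6/2)
-148*(n(-8, -6) + y(8, -12)) = -148*((4 - 1*(-8)) + (½)*I*(-12)*√6) = -148*((4 + 8) - 6*I*√6) = -148*(12 - 6*I*√6) = -1776 + 888*I*√6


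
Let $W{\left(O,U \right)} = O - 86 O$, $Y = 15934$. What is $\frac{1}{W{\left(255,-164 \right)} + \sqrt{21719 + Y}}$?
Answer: $- \frac{7225}{156589324} - \frac{\sqrt{37653}}{469767972} \approx -4.6553 \cdot 10^{-5}$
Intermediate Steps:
$W{\left(O,U \right)} = - 85 O$
$\frac{1}{W{\left(255,-164 \right)} + \sqrt{21719 + Y}} = \frac{1}{\left(-85\right) 255 + \sqrt{21719 + 15934}} = \frac{1}{-21675 + \sqrt{37653}}$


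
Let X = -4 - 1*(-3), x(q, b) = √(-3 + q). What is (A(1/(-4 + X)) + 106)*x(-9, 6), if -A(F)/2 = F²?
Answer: 5296*I*√3/25 ≈ 366.92*I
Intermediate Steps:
X = -1 (X = -4 + 3 = -1)
A(F) = -2*F²
(A(1/(-4 + X)) + 106)*x(-9, 6) = (-2/(-4 - 1)² + 106)*√(-3 - 9) = (-2*(1/(-5))² + 106)*√(-12) = (-2*(-⅕)² + 106)*(2*I*√3) = (-2*1/25 + 106)*(2*I*√3) = (-2/25 + 106)*(2*I*√3) = 2648*(2*I*√3)/25 = 5296*I*√3/25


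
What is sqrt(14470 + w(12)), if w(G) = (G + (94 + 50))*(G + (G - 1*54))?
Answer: sqrt(9790) ≈ 98.944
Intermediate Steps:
w(G) = (-54 + 2*G)*(144 + G) (w(G) = (G + 144)*(G + (G - 54)) = (144 + G)*(G + (-54 + G)) = (144 + G)*(-54 + 2*G) = (-54 + 2*G)*(144 + G))
sqrt(14470 + w(12)) = sqrt(14470 + (-7776 + 2*12**2 + 234*12)) = sqrt(14470 + (-7776 + 2*144 + 2808)) = sqrt(14470 + (-7776 + 288 + 2808)) = sqrt(14470 - 4680) = sqrt(9790)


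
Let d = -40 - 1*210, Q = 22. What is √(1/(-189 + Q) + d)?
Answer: 3*I*√774713/167 ≈ 15.812*I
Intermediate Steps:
d = -250 (d = -40 - 210 = -250)
√(1/(-189 + Q) + d) = √(1/(-189 + 22) - 250) = √(1/(-167) - 250) = √(-1/167 - 250) = √(-41751/167) = 3*I*√774713/167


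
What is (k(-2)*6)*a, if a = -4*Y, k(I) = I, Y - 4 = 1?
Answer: 240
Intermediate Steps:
Y = 5 (Y = 4 + 1 = 5)
a = -20 (a = -4*5 = -20)
(k(-2)*6)*a = -2*6*(-20) = -12*(-20) = 240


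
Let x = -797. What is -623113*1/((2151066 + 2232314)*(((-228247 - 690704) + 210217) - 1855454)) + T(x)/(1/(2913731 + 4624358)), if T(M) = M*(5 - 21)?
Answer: 1080434764957594809991433/11239810395440 ≈ 9.6126e+10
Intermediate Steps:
T(M) = -16*M (T(M) = M*(-16) = -16*M)
-623113*1/((2151066 + 2232314)*(((-228247 - 690704) + 210217) - 1855454)) + T(x)/(1/(2913731 + 4624358)) = -623113*1/((2151066 + 2232314)*(((-228247 - 690704) + 210217) - 1855454)) + (-16*(-797))/(1/(2913731 + 4624358)) = -623113*1/(4383380*((-918951 + 210217) - 1855454)) + 12752/(1/7538089) = -623113*1/(4383380*(-708734 - 1855454)) + 12752/(1/7538089) = -623113/(4383380*(-2564188)) + 12752*7538089 = -623113/(-11239810395440) + 96125710928 = -623113*(-1/11239810395440) + 96125710928 = 623113/11239810395440 + 96125710928 = 1080434764957594809991433/11239810395440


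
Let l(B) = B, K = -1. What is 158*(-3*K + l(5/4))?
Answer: 1343/2 ≈ 671.50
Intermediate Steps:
158*(-3*K + l(5/4)) = 158*(-3*(-1) + 5/4) = 158*(3 + 5*(¼)) = 158*(3 + 5/4) = 158*(17/4) = 1343/2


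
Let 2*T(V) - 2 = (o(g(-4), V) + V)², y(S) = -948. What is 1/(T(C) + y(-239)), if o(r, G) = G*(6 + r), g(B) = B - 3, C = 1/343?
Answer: -1/947 ≈ -0.0010560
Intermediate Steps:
C = 1/343 ≈ 0.0029155
g(B) = -3 + B
T(V) = 1 (T(V) = 1 + (V*(6 + (-3 - 4)) + V)²/2 = 1 + (V*(6 - 7) + V)²/2 = 1 + (V*(-1) + V)²/2 = 1 + (-V + V)²/2 = 1 + (½)*0² = 1 + (½)*0 = 1 + 0 = 1)
1/(T(C) + y(-239)) = 1/(1 - 948) = 1/(-947) = -1/947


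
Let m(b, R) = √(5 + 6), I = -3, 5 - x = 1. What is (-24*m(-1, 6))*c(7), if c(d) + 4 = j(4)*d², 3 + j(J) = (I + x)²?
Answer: 2448*√11 ≈ 8119.1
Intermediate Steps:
x = 4 (x = 5 - 1*1 = 5 - 1 = 4)
j(J) = -2 (j(J) = -3 + (-3 + 4)² = -3 + 1² = -3 + 1 = -2)
m(b, R) = √11
c(d) = -4 - 2*d²
(-24*m(-1, 6))*c(7) = (-24*√11)*(-4 - 2*7²) = (-24*√11)*(-4 - 2*49) = (-24*√11)*(-4 - 98) = -24*√11*(-102) = 2448*√11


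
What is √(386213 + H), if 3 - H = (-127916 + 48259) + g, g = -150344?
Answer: √616217 ≈ 785.00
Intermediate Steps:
H = 230004 (H = 3 - ((-127916 + 48259) - 150344) = 3 - (-79657 - 150344) = 3 - 1*(-230001) = 3 + 230001 = 230004)
√(386213 + H) = √(386213 + 230004) = √616217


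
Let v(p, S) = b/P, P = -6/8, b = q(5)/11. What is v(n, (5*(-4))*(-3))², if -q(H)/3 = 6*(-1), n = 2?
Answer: 576/121 ≈ 4.7603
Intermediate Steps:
q(H) = 18 (q(H) = -18*(-1) = -3*(-6) = 18)
b = 18/11 ≈ 1.6364
P = -¾ (P = -6*⅛ = -¾ ≈ -0.75000)
v(p, S) = -24/11 (v(p, S) = 18/(11*(-¾)) = (18/11)*(-4/3) = -24/11)
v(n, (5*(-4))*(-3))² = (-24/11)² = 576/121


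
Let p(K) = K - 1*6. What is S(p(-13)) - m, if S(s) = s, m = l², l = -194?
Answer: -37655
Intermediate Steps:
m = 37636 (m = (-194)² = 37636)
p(K) = -6 + K (p(K) = K - 6 = -6 + K)
S(p(-13)) - m = (-6 - 13) - 1*37636 = -19 - 37636 = -37655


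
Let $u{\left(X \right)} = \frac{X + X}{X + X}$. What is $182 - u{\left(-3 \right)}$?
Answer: $181$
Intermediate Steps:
$u{\left(X \right)} = 1$ ($u{\left(X \right)} = \frac{2 X}{2 X} = 2 X \frac{1}{2 X} = 1$)
$182 - u{\left(-3 \right)} = 182 - 1 = 181$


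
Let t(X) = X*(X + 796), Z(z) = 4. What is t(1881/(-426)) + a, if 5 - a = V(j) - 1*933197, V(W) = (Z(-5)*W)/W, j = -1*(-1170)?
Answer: 18746526537/20164 ≈ 9.2970e+5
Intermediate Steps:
j = 1170
t(X) = X*(796 + X)
V(W) = 4 (V(W) = (4*W)/W = 4)
a = 933198 (a = 5 - (4 - 1*933197) = 5 - (4 - 933197) = 5 - 1*(-933193) = 5 + 933193 = 933198)
t(1881/(-426)) + a = (1881/(-426))*(796 + 1881/(-426)) + 933198 = (1881*(-1/426))*(796 + 1881*(-1/426)) + 933198 = -627*(796 - 627/142)/142 + 933198 = -627/142*112405/142 + 933198 = -70477935/20164 + 933198 = 18746526537/20164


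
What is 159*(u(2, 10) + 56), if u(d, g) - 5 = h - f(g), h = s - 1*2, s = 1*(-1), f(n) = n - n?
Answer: 9222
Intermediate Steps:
f(n) = 0
s = -1
h = -3 (h = -1 - 1*2 = -1 - 2 = -3)
u(d, g) = 2 (u(d, g) = 5 + (-3 - 1*0) = 5 + (-3 + 0) = 5 - 3 = 2)
159*(u(2, 10) + 56) = 159*(2 + 56) = 159*58 = 9222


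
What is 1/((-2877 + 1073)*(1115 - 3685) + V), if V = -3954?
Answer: 1/4632326 ≈ 2.1587e-7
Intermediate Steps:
1/((-2877 + 1073)*(1115 - 3685) + V) = 1/((-2877 + 1073)*(1115 - 3685) - 3954) = 1/(-1804*(-2570) - 3954) = 1/(4636280 - 3954) = 1/4632326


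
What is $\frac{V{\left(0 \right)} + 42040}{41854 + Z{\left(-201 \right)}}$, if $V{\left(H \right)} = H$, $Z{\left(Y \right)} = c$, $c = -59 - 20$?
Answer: $\frac{8408}{8355} \approx 1.0063$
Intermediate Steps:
$c = -79$
$Z{\left(Y \right)} = -79$
$\frac{V{\left(0 \right)} + 42040}{41854 + Z{\left(-201 \right)}} = \frac{0 + 42040}{41854 - 79} = \frac{42040}{41775} = 42040 \cdot \frac{1}{41775} = \frac{8408}{8355}$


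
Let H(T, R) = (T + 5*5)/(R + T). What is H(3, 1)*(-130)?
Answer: -910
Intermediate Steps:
H(T, R) = (25 + T)/(R + T) (H(T, R) = (T + 25)/(R + T) = (25 + T)/(R + T))
H(3, 1)*(-130) = ((25 + 3)/(1 + 3))*(-130) = (28/4)*(-130) = ((¼)*28)*(-130) = 7*(-130) = -910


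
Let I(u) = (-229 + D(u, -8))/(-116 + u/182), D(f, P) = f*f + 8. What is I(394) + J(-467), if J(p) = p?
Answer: -18944018/10359 ≈ -1828.8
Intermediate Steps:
D(f, P) = 8 + f² (D(f, P) = f² + 8 = 8 + f²)
I(u) = (-221 + u²)/(-116 + u/182) (I(u) = (-229 + (8 + u²))/(-116 + u/182) = (-221 + u²)/(-116 + u*(1/182)) = (-221 + u²)/(-116 + u/182))
I(394) + J(-467) = 182*(-221 + 394²)/(-21112 + 394) - 467 = 182*(-221 + 155236)/(-20718) - 467 = 182*(-1/20718)*155015 - 467 = -14106365/10359 - 467 = -18944018/10359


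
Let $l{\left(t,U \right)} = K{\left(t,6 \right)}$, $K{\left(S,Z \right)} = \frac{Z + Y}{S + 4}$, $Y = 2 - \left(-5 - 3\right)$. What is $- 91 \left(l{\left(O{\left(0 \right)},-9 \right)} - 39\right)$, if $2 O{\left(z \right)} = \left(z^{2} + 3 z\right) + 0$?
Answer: $3185$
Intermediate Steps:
$Y = 10$ ($Y = 2 - -8 = 2 + 8 = 10$)
$O{\left(z \right)} = \frac{z^{2}}{2} + \frac{3 z}{2}$ ($O{\left(z \right)} = \frac{\left(z^{2} + 3 z\right) + 0}{2} = \frac{z^{2} + 3 z}{2} = \frac{z^{2}}{2} + \frac{3 z}{2}$)
$K{\left(S,Z \right)} = \frac{10 + Z}{4 + S}$ ($K{\left(S,Z \right)} = \frac{Z + 10}{S + 4} = \frac{10 + Z}{4 + S}$)
$l{\left(t,U \right)} = \frac{16}{4 + t}$ ($l{\left(t,U \right)} = \frac{10 + 6}{4 + t} = \frac{1}{4 + t} 16 = \frac{16}{4 + t}$)
$- 91 \left(l{\left(O{\left(0 \right)},-9 \right)} - 39\right) = - 91 \left(\frac{16}{4 + \frac{1}{2} \cdot 0 \left(3 + 0\right)} - 39\right) = - 91 \left(\frac{16}{4 + \frac{1}{2} \cdot 0 \cdot 3} - 39\right) = - 91 \left(\frac{16}{4 + 0} - 39\right) = - 91 \left(\frac{16}{4} - 39\right) = - 91 \left(16 \cdot \frac{1}{4} - 39\right) = - 91 \left(4 - 39\right) = \left(-91\right) \left(-35\right) = 3185$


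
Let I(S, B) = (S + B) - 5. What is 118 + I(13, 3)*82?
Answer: 1020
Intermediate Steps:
I(S, B) = -5 + B + S (I(S, B) = (B + S) - 5 = -5 + B + S)
118 + I(13, 3)*82 = 118 + (-5 + 3 + 13)*82 = 118 + 11*82 = 118 + 902 = 1020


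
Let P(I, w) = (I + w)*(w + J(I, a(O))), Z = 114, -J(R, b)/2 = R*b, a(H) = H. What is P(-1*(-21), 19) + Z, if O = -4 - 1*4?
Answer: 14314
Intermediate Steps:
O = -8 (O = -4 - 4 = -8)
J(R, b) = -2*R*b
P(I, w) = (I + w)*(w + 16*I) (P(I, w) = (I + w)*(w - 2*I*(-8)) = (I + w)*(w + 16*I))
P(-1*(-21), 19) + Z = (19² + 16*(-1*(-21))² + 17*(-1*(-21))*19) + 114 = (361 + 16*21² + 17*21*19) + 114 = (361 + 16*441 + 6783) + 114 = (361 + 7056 + 6783) + 114 = 14200 + 114 = 14314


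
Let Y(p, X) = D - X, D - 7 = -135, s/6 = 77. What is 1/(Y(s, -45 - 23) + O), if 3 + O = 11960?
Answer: 1/11897 ≈ 8.4055e-5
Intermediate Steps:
s = 462 (s = 6*77 = 462)
D = -128 (D = 7 - 135 = -128)
O = 11957 (O = -3 + 11960 = 11957)
Y(p, X) = -128 - X
1/(Y(s, -45 - 23) + O) = 1/((-128 - (-45 - 23)) + 11957) = 1/((-128 - 1*(-68)) + 11957) = 1/((-128 + 68) + 11957) = 1/(-60 + 11957) = 1/11897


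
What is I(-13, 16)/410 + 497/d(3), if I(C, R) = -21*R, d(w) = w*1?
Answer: 101381/615 ≈ 164.85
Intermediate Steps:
d(w) = w
I(-13, 16)/410 + 497/d(3) = -21*16/410 + 497/3 = -336*1/410 + 497*(⅓) = -168/205 + 497/3 = 101381/615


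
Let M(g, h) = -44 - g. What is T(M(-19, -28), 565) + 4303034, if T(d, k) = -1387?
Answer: 4301647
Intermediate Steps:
T(M(-19, -28), 565) + 4303034 = -1387 + 4303034 = 4301647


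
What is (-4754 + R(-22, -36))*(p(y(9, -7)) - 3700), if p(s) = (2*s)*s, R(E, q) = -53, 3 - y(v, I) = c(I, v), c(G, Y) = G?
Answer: 16824500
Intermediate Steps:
y(v, I) = 3 - I
p(s) = 2*s**2
(-4754 + R(-22, -36))*(p(y(9, -7)) - 3700) = (-4754 - 53)*(2*(3 - 1*(-7))**2 - 3700) = -4807*(2*(3 + 7)**2 - 3700) = -4807*(2*10**2 - 3700) = -4807*(2*100 - 3700) = -4807*(200 - 3700) = -4807*(-3500) = 16824500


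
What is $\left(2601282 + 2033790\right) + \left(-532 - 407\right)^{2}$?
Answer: $5516793$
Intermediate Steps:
$\left(2601282 + 2033790\right) + \left(-532 - 407\right)^{2} = 4635072 + \left(-939\right)^{2} = 4635072 + 881721 = 5516793$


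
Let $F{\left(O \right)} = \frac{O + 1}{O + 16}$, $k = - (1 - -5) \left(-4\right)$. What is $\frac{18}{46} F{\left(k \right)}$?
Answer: $\frac{45}{184} \approx 0.24457$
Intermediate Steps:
$k = 24$ ($k = - (1 + 5) \left(-4\right) = \left(-1\right) 6 \left(-4\right) = \left(-6\right) \left(-4\right) = 24$)
$F{\left(O \right)} = \frac{1 + O}{16 + O}$
$\frac{18}{46} F{\left(k \right)} = \frac{18}{46} \frac{1 + 24}{16 + 24} = 18 \cdot \frac{1}{46} \cdot \frac{1}{40} \cdot 25 = \frac{9 \cdot \frac{1}{40} \cdot 25}{23} = \frac{9}{23} \cdot \frac{5}{8} = \frac{45}{184}$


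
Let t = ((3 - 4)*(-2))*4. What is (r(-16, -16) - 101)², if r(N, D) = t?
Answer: 8649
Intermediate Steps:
t = 8 (t = -1*(-2)*4 = 2*4 = 8)
r(N, D) = 8
(r(-16, -16) - 101)² = (8 - 101)² = (-93)² = 8649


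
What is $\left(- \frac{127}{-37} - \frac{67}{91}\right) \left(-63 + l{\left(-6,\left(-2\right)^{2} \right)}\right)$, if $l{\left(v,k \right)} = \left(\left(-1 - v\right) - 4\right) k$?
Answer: $- \frac{535602}{3367} \approx -159.07$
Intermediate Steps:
$l{\left(v,k \right)} = k \left(-5 - v\right)$ ($l{\left(v,k \right)} = \left(-5 - v\right) k = k \left(-5 - v\right)$)
$\left(- \frac{127}{-37} - \frac{67}{91}\right) \left(-63 + l{\left(-6,\left(-2\right)^{2} \right)}\right) = \left(- \frac{127}{-37} - \frac{67}{91}\right) \left(-63 - \left(-2\right)^{2} \left(5 - 6\right)\right) = \left(\left(-127\right) \left(- \frac{1}{37}\right) - \frac{67}{91}\right) \left(-63 - 4 \left(-1\right)\right) = \left(\frac{127}{37} - \frac{67}{91}\right) \left(-63 + 4\right) = \frac{9078}{3367} \left(-59\right) = - \frac{535602}{3367}$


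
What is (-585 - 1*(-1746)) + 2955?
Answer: 4116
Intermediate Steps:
(-585 - 1*(-1746)) + 2955 = (-585 + 1746) + 2955 = 1161 + 2955 = 4116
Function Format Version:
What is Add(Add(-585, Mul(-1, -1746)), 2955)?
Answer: 4116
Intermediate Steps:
Add(Add(-585, Mul(-1, -1746)), 2955) = Add(Add(-585, 1746), 2955) = Add(1161, 2955) = 4116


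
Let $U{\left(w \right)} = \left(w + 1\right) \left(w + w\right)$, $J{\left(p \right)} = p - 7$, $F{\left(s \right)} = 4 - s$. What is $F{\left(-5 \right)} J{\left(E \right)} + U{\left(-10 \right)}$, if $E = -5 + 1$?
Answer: $81$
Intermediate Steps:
$E = -4$
$J{\left(p \right)} = -7 + p$ ($J{\left(p \right)} = p - 7 = -7 + p$)
$U{\left(w \right)} = 2 w \left(1 + w\right)$ ($U{\left(w \right)} = \left(1 + w\right) 2 w = 2 w \left(1 + w\right)$)
$F{\left(-5 \right)} J{\left(E \right)} + U{\left(-10 \right)} = \left(4 - -5\right) \left(-7 - 4\right) + 2 \left(-10\right) \left(1 - 10\right) = \left(4 + 5\right) \left(-11\right) + 2 \left(-10\right) \left(-9\right) = 9 \left(-11\right) + 180 = -99 + 180 = 81$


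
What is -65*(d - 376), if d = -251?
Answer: 40755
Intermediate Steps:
-65*(d - 376) = -65*(-251 - 376) = -65*(-627) = 40755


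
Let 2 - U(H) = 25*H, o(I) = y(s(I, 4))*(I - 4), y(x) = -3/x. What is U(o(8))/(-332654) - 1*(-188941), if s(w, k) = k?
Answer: 8978854191/47522 ≈ 1.8894e+5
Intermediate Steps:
o(I) = 3 - 3*I/4 (o(I) = (-3/4)*(I - 4) = (-3*1/4)*(-4 + I) = -3*(-4 + I)/4 = 3 - 3*I/4)
U(H) = 2 - 25*H
U(o(8))/(-332654) - 1*(-188941) = (2 - 25*(3 - 3/4*8))/(-332654) - 1*(-188941) = (2 - 25*(3 - 6))*(-1/332654) + 188941 = (2 - 25*(-3))*(-1/332654) + 188941 = (2 + 75)*(-1/332654) + 188941 = 77*(-1/332654) + 188941 = -11/47522 + 188941 = 8978854191/47522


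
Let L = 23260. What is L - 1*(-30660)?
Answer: 53920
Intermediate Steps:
L - 1*(-30660) = 23260 - 1*(-30660) = 23260 + 30660 = 53920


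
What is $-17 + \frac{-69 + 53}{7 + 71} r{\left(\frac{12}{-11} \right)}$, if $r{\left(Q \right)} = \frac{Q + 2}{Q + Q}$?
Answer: $- \frac{1979}{117} \approx -16.915$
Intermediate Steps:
$r{\left(Q \right)} = \frac{2 + Q}{2 Q}$
$-17 + \frac{-69 + 53}{7 + 71} r{\left(\frac{12}{-11} \right)} = -17 + \frac{-69 + 53}{7 + 71} \frac{2 + \frac{12}{-11}}{2 \frac{12}{-11}} = -17 + - \frac{16}{78} \frac{2 + 12 \left(- \frac{1}{11}\right)}{2 \cdot 12 \left(- \frac{1}{11}\right)} = -17 + \left(-16\right) \frac{1}{78} \frac{2 - \frac{12}{11}}{2 \left(- \frac{12}{11}\right)} = -17 - \frac{8 \cdot \frac{1}{2} \left(- \frac{11}{12}\right) \frac{10}{11}}{39} = -17 - - \frac{10}{117} = -17 + \frac{10}{117} = - \frac{1979}{117}$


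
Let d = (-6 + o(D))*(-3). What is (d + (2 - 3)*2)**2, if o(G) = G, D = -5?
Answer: 961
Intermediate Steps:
d = 33 (d = (-6 - 5)*(-3) = -11*(-3) = 33)
(d + (2 - 3)*2)**2 = (33 + (2 - 3)*2)**2 = (33 - 1*2)**2 = (33 - 2)**2 = 31**2 = 961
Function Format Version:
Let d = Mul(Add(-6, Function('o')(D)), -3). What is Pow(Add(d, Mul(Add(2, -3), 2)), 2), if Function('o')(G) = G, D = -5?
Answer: 961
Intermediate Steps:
d = 33 (d = Mul(Add(-6, -5), -3) = Mul(-11, -3) = 33)
Pow(Add(d, Mul(Add(2, -3), 2)), 2) = Pow(Add(33, Mul(Add(2, -3), 2)), 2) = Pow(Add(33, Mul(-1, 2)), 2) = Pow(Add(33, -2), 2) = Pow(31, 2) = 961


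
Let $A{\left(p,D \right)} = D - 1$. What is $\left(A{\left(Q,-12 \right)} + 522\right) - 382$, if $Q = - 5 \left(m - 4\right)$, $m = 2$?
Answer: $127$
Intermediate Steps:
$Q = 10$ ($Q = - 5 \left(2 - 4\right) = \left(-5\right) \left(-2\right) = 10$)
$A{\left(p,D \right)} = -1 + D$
$\left(A{\left(Q,-12 \right)} + 522\right) - 382 = \left(\left(-1 - 12\right) + 522\right) - 382 = \left(-13 + 522\right) - 382 = 509 - 382 = 127$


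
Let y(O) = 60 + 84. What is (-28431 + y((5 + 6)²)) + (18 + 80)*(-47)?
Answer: -32893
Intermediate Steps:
y(O) = 144
(-28431 + y((5 + 6)²)) + (18 + 80)*(-47) = (-28431 + 144) + (18 + 80)*(-47) = -28287 + 98*(-47) = -28287 - 4606 = -32893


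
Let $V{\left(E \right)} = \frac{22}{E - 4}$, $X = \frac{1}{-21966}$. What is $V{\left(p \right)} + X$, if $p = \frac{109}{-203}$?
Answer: $- \frac{32700359}{6743562} \approx -4.8491$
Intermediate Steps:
$X = - \frac{1}{21966} \approx -4.5525 \cdot 10^{-5}$
$p = - \frac{109}{203}$ ($p = 109 \left(- \frac{1}{203}\right) = - \frac{109}{203} \approx -0.53695$)
$V{\left(E \right)} = \frac{22}{-4 + E}$
$V{\left(p \right)} + X = \frac{22}{-4 - \frac{109}{203}} - \frac{1}{21966} = \frac{22}{- \frac{921}{203}} - \frac{1}{21966} = 22 \left(- \frac{203}{921}\right) - \frac{1}{21966} = - \frac{4466}{921} - \frac{1}{21966} = - \frac{32700359}{6743562}$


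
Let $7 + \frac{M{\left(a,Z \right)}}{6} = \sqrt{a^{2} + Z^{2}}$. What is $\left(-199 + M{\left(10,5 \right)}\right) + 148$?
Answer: $-93 + 30 \sqrt{5} \approx -25.918$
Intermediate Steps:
$M{\left(a,Z \right)} = -42 + 6 \sqrt{Z^{2} + a^{2}}$ ($M{\left(a,Z \right)} = -42 + 6 \sqrt{a^{2} + Z^{2}} = -42 + 6 \sqrt{Z^{2} + a^{2}}$)
$\left(-199 + M{\left(10,5 \right)}\right) + 148 = \left(-199 - \left(42 - 6 \sqrt{5^{2} + 10^{2}}\right)\right) + 148 = \left(-199 - \left(42 - 6 \sqrt{25 + 100}\right)\right) + 148 = \left(-199 - \left(42 - 6 \sqrt{125}\right)\right) + 148 = \left(-199 - \left(42 - 6 \cdot 5 \sqrt{5}\right)\right) + 148 = \left(-199 - \left(42 - 30 \sqrt{5}\right)\right) + 148 = \left(-241 + 30 \sqrt{5}\right) + 148 = -93 + 30 \sqrt{5}$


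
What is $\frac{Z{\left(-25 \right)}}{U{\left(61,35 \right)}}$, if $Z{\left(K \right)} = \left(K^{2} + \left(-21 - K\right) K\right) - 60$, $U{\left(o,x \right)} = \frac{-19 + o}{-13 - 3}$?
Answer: $- \frac{1240}{7} \approx -177.14$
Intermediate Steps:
$U{\left(o,x \right)} = \frac{19}{16} - \frac{o}{16}$ ($U{\left(o,x \right)} = \frac{-19 + o}{-16} = \left(-19 + o\right) \left(- \frac{1}{16}\right) = \frac{19}{16} - \frac{o}{16}$)
$Z{\left(K \right)} = -60 + K^{2} + K \left(-21 - K\right)$ ($Z{\left(K \right)} = \left(K^{2} + K \left(-21 - K\right)\right) - 60 = -60 + K^{2} + K \left(-21 - K\right)$)
$\frac{Z{\left(-25 \right)}}{U{\left(61,35 \right)}} = \frac{-60 - -525}{\frac{19}{16} - \frac{61}{16}} = \frac{-60 + 525}{\frac{19}{16} - \frac{61}{16}} = \frac{465}{- \frac{21}{8}} = 465 \left(- \frac{8}{21}\right) = - \frac{1240}{7}$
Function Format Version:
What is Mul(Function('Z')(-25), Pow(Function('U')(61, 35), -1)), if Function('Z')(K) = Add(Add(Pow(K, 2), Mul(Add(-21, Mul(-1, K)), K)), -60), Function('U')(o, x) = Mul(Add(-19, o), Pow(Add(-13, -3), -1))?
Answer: Rational(-1240, 7) ≈ -177.14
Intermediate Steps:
Function('U')(o, x) = Add(Rational(19, 16), Mul(Rational(-1, 16), o)) (Function('U')(o, x) = Mul(Add(-19, o), Pow(-16, -1)) = Mul(Add(-19, o), Rational(-1, 16)) = Add(Rational(19, 16), Mul(Rational(-1, 16), o)))
Function('Z')(K) = Add(-60, Pow(K, 2), Mul(K, Add(-21, Mul(-1, K)))) (Function('Z')(K) = Add(Add(Pow(K, 2), Mul(K, Add(-21, Mul(-1, K)))), -60) = Add(-60, Pow(K, 2), Mul(K, Add(-21, Mul(-1, K)))))
Mul(Function('Z')(-25), Pow(Function('U')(61, 35), -1)) = Mul(Add(-60, Mul(-21, -25)), Pow(Add(Rational(19, 16), Mul(Rational(-1, 16), 61)), -1)) = Mul(Add(-60, 525), Pow(Add(Rational(19, 16), Rational(-61, 16)), -1)) = Mul(465, Pow(Rational(-21, 8), -1)) = Mul(465, Rational(-8, 21)) = Rational(-1240, 7)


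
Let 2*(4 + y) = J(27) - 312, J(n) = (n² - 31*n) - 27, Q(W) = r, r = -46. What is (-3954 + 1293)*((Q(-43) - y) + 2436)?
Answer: -13930335/2 ≈ -6.9652e+6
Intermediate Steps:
Q(W) = -46
J(n) = -27 + n² - 31*n
y = -455/2 (y = -4 + ((-27 + 27² - 31*27) - 312)/2 = -4 + ((-27 + 729 - 837) - 312)/2 = -4 + (-135 - 312)/2 = -4 + (½)*(-447) = -4 - 447/2 = -455/2 ≈ -227.50)
(-3954 + 1293)*((Q(-43) - y) + 2436) = (-3954 + 1293)*((-46 - 1*(-455/2)) + 2436) = -2661*((-46 + 455/2) + 2436) = -2661*(363/2 + 2436) = -2661*5235/2 = -13930335/2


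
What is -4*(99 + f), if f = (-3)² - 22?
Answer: -344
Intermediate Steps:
f = -13 (f = 9 - 22 = -13)
-4*(99 + f) = -4*(99 - 13) = -4*86 = -344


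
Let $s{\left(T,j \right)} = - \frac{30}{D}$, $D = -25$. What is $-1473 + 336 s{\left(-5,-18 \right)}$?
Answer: $- \frac{5349}{5} \approx -1069.8$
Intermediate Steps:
$s{\left(T,j \right)} = \frac{6}{5}$ ($s{\left(T,j \right)} = - \frac{30}{-25} = \left(-30\right) \left(- \frac{1}{25}\right) = \frac{6}{5}$)
$-1473 + 336 s{\left(-5,-18 \right)} = -1473 + 336 \cdot \frac{6}{5} = -1473 + \frac{2016}{5} = - \frac{5349}{5}$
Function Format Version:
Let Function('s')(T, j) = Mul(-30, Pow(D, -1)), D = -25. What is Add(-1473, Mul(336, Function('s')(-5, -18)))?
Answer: Rational(-5349, 5) ≈ -1069.8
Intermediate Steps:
Function('s')(T, j) = Rational(6, 5) (Function('s')(T, j) = Mul(-30, Pow(-25, -1)) = Mul(-30, Rational(-1, 25)) = Rational(6, 5))
Add(-1473, Mul(336, Function('s')(-5, -18))) = Add(-1473, Mul(336, Rational(6, 5))) = Add(-1473, Rational(2016, 5)) = Rational(-5349, 5)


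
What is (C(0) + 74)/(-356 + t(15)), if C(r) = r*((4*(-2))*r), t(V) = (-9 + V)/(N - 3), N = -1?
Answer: -148/715 ≈ -0.20699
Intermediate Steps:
t(V) = 9/4 - V/4 (t(V) = (-9 + V)/(-1 - 3) = (-9 + V)/(-4) = (-9 + V)*(-¼) = 9/4 - V/4)
C(r) = -8*r² (C(r) = r*(-8*r) = -8*r²)
(C(0) + 74)/(-356 + t(15)) = (-8*0² + 74)/(-356 + (9/4 - ¼*15)) = (-8*0 + 74)/(-356 + (9/4 - 15/4)) = (0 + 74)/(-356 - 3/2) = 74/(-715/2) = 74*(-2/715) = -148/715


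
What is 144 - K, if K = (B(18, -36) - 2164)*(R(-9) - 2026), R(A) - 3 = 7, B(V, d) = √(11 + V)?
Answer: -4362480 + 2016*√29 ≈ -4.3516e+6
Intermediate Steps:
R(A) = 10 (R(A) = 3 + 7 = 10)
K = 4362624 - 2016*√29 (K = (√(11 + 18) - 2164)*(10 - 2026) = (√29 - 2164)*(-2016) = (-2164 + √29)*(-2016) = 4362624 - 2016*√29 ≈ 4.3518e+6)
144 - K = 144 - (4362624 - 2016*√29) = 144 + (-4362624 + 2016*√29) = -4362480 + 2016*√29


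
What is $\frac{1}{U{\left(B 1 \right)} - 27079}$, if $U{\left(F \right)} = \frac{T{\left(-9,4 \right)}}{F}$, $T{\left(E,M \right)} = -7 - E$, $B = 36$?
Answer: $- \frac{18}{487421} \approx -3.6929 \cdot 10^{-5}$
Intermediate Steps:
$U{\left(F \right)} = \frac{2}{F}$ ($U{\left(F \right)} = \frac{-7 - -9}{F} = \frac{-7 + 9}{F} = \frac{2}{F}$)
$\frac{1}{U{\left(B 1 \right)} - 27079} = \frac{1}{\frac{2}{36 \cdot 1} - 27079} = \frac{1}{\frac{2}{36} - 27079} = \frac{1}{2 \cdot \frac{1}{36} - 27079} = \frac{1}{\frac{1}{18} - 27079} = \frac{1}{- \frac{487421}{18}} = - \frac{18}{487421}$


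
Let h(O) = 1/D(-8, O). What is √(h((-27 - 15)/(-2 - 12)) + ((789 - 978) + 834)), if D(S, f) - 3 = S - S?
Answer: 44*√3/3 ≈ 25.403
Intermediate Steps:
D(S, f) = 3 (D(S, f) = 3 + (S - S) = 3 + 0 = 3)
h(O) = ⅓ (h(O) = 1/3 = ⅓)
√(h((-27 - 15)/(-2 - 12)) + ((789 - 978) + 834)) = √(⅓ + ((789 - 978) + 834)) = √(⅓ + (-189 + 834)) = √(⅓ + 645) = √(1936/3) = 44*√3/3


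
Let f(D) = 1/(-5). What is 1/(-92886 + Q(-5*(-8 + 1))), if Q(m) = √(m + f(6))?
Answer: -77405/7189840801 - √870/43139044806 ≈ -1.0767e-5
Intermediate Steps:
f(D) = -⅕
Q(m) = √(-⅕ + m) (Q(m) = √(m - ⅕) = √(-⅕ + m))
1/(-92886 + Q(-5*(-8 + 1))) = 1/(-92886 + √(-5 + 25*(-5*(-8 + 1)))/5) = 1/(-92886 + √(-5 + 25*(-5*(-7)))/5) = 1/(-92886 + √(-5 + 25*35)/5) = 1/(-92886 + √(-5 + 875)/5) = 1/(-92886 + √870/5)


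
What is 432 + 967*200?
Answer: 193832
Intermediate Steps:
432 + 967*200 = 432 + 193400 = 193832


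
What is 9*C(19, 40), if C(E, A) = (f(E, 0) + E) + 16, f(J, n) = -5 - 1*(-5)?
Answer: 315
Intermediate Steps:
f(J, n) = 0 (f(J, n) = -5 + 5 = 0)
C(E, A) = 16 + E (C(E, A) = (0 + E) + 16 = E + 16 = 16 + E)
9*C(19, 40) = 9*(16 + 19) = 9*35 = 315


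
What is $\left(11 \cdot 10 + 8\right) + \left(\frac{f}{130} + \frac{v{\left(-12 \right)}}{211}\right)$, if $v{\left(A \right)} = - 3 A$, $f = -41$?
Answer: $\frac{3232769}{27430} \approx 117.86$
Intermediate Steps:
$\left(11 \cdot 10 + 8\right) + \left(\frac{f}{130} + \frac{v{\left(-12 \right)}}{211}\right) = \left(11 \cdot 10 + 8\right) - \left(\frac{41}{130} - \frac{\left(-3\right) \left(-12\right)}{211}\right) = \left(110 + 8\right) + \left(\left(-41\right) \frac{1}{130} + 36 \cdot \frac{1}{211}\right) = 118 + \left(- \frac{41}{130} + \frac{36}{211}\right) = 118 - \frac{3971}{27430} = \frac{3232769}{27430}$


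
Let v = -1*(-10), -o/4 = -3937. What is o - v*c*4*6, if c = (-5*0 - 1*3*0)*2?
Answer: 15748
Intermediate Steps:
o = 15748 (o = -4*(-3937) = 15748)
v = 10
c = 0 (c = (0 - 3*0)*2 = (0 + 0)*2 = 0*2 = 0)
o - v*c*4*6 = 15748 - 10*0*4*6 = 15748 - 0*24 = 15748 - 1*0 = 15748 + 0 = 15748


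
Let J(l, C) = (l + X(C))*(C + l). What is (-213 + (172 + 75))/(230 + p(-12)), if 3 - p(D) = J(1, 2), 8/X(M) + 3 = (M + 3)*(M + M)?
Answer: 289/1943 ≈ 0.14874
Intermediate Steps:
X(M) = 8/(-3 + 2*M*(3 + M)) (X(M) = 8/(-3 + (M + 3)*(M + M)) = 8/(-3 + (3 + M)*(2*M)) = 8/(-3 + 2*M*(3 + M)))
J(l, C) = (C + l)*(l + 8/(-3 + 2*C**2 + 6*C)) (J(l, C) = (l + 8/(-3 + 2*C**2 + 6*C))*(C + l) = (C + l)*(l + 8/(-3 + 2*C**2 + 6*C)))
p(D) = -24/17 (p(D) = 3 - (8*2 + 8*1 + 1*(2 + 1)*(-3 + 2*2**2 + 6*2))/(-3 + 2*2**2 + 6*2) = 3 - (16 + 8 + 1*3*(-3 + 2*4 + 12))/(-3 + 2*4 + 12) = 3 - (16 + 8 + 1*3*(-3 + 8 + 12))/(-3 + 8 + 12) = 3 - (16 + 8 + 1*3*17)/17 = 3 - (16 + 8 + 51)/17 = 3 - 75/17 = -24/17)
(-213 + (172 + 75))/(230 + p(-12)) = (-213 + (172 + 75))/(230 - 24/17) = (-213 + 247)/(3886/17) = 34*(17/3886) = 289/1943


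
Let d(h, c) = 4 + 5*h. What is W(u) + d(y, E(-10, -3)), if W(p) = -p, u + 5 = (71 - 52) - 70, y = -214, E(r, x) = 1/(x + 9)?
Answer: -1010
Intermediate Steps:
E(r, x) = 1/(9 + x)
u = -56 (u = -5 + ((71 - 52) - 70) = -5 + (19 - 70) = -5 - 51 = -56)
W(u) + d(y, E(-10, -3)) = -1*(-56) + (4 + 5*(-214)) = 56 + (4 - 1070) = 56 - 1066 = -1010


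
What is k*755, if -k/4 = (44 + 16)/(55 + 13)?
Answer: -45300/17 ≈ -2664.7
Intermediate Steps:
k = -60/17 (k = -4*(44 + 16)/(55 + 13) = -240/68 = -4*15/17 = -60/17 ≈ -3.5294)
k*755 = -60/17*755 = -45300/17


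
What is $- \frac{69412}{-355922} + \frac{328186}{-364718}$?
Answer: $- \frac{3267600417}{4636112857} \approx -0.70481$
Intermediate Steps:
$- \frac{69412}{-355922} + \frac{328186}{-364718} = \left(-69412\right) \left(- \frac{1}{355922}\right) + 328186 \left(- \frac{1}{364718}\right) = \frac{4958}{25423} - \frac{164093}{182359} = - \frac{3267600417}{4636112857}$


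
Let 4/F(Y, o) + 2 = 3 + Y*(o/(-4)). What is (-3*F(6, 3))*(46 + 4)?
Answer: 1200/7 ≈ 171.43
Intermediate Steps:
F(Y, o) = 4/(1 - Y*o/4) (F(Y, o) = 4/(-2 + (3 + Y*(o/(-4)))) = 4/(-2 + (3 + Y*(o*(-¼)))) = 4/(-2 + (3 + Y*(-o/4))) = 4/(-2 + (3 - Y*o/4)) = 4/(1 - Y*o/4))
(-3*F(6, 3))*(46 + 4) = (-(-48)/(-4 + 6*3))*(46 + 4) = -(-48)/(-4 + 18)*50 = -(-48)/14*50 = -3*(-8/7)*50 = (24/7)*50 = 1200/7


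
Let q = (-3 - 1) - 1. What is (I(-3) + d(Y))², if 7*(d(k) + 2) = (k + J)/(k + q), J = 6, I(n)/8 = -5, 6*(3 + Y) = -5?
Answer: 243204025/137641 ≈ 1766.9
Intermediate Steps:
Y = -23/6 (Y = -3 + (⅙)*(-5) = -3 - ⅚ = -23/6 ≈ -3.8333)
I(n) = -40 (I(n) = 8*(-5) = -40)
q = -5 (q = -4 - 1 = -5)
d(k) = -2 + (6 + k)/(7*(-5 + k)) (d(k) = -2 + ((k + 6)/(k - 5))/7 = -2 + ((6 + k)/(-5 + k))/7 = -2 + (6 + k)/(7*(-5 + k)))
(I(-3) + d(Y))² = (-40 + (76 - 13*(-23/6))/(7*(-5 - 23/6)))² = (-40 + (76 + 299/6)/(7*(-53/6)))² = (-40 + (⅐)*(-6/53)*(755/6))² = (-40 - 755/371)² = (-15595/371)² = 243204025/137641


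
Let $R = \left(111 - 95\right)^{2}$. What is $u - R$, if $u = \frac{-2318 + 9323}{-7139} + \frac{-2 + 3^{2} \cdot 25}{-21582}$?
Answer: $- \frac{3599608345}{14006718} \approx -256.99$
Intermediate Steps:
$R = 256$ ($R = 16^{2} = 256$)
$u = - \frac{13888537}{14006718}$ ($u = 7005 \left(- \frac{1}{7139}\right) + \left(-2 + 9 \cdot 25\right) \left(- \frac{1}{21582}\right) = - \frac{7005}{7139} + \left(-2 + 225\right) \left(- \frac{1}{21582}\right) = - \frac{7005}{7139} + 223 \left(- \frac{1}{21582}\right) = - \frac{7005}{7139} - \frac{223}{21582} = - \frac{13888537}{14006718} \approx -0.99156$)
$u - R = - \frac{13888537}{14006718} - 256 = - \frac{3599608345}{14006718}$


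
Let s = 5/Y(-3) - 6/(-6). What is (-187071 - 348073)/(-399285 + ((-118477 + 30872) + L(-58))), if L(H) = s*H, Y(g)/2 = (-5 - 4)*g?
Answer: 14448888/13147741 ≈ 1.0990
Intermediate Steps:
Y(g) = -18*g (Y(g) = 2*((-5 - 4)*g) = 2*(-9*g) = -18*g)
s = 59/54 (s = 5/((-18*(-3))) - 6/(-6) = 5/54 - 6*(-1/6) = 5*(1/54) + 1 = 5/54 + 1 = 59/54 ≈ 1.0926)
L(H) = 59*H/54
(-187071 - 348073)/(-399285 + ((-118477 + 30872) + L(-58))) = (-187071 - 348073)/(-399285 + ((-118477 + 30872) + (59/54)*(-58))) = -535144/(-399285 + (-87605 - 1711/27)) = -535144/(-399285 - 2367046/27) = -535144/(-13147741/27) = -535144*(-27/13147741) = 14448888/13147741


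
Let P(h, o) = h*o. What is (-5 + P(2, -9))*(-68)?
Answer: 1564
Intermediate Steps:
(-5 + P(2, -9))*(-68) = (-5 + 2*(-9))*(-68) = (-5 - 18)*(-68) = -23*(-68) = 1564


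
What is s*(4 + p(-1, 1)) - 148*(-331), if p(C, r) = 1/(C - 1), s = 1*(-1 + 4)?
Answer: 97997/2 ≈ 48999.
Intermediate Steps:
s = 3 (s = 1*3 = 3)
p(C, r) = 1/(-1 + C)
s*(4 + p(-1, 1)) - 148*(-331) = 3*(4 + 1/(-1 - 1)) - 148*(-331) = 3*(4 + 1/(-2)) + 48988 = 3*(4 - ½) + 48988 = 3*(7/2) + 48988 = 21/2 + 48988 = 97997/2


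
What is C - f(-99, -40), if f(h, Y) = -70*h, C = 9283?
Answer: 2353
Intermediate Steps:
C - f(-99, -40) = 9283 - (-70)*(-99) = 9283 - 1*6930 = 9283 - 6930 = 2353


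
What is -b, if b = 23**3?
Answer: -12167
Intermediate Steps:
b = 12167
-b = -1*12167 = -12167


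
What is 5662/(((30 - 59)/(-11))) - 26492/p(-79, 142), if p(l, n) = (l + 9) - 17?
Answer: 213338/87 ≈ 2452.2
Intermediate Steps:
p(l, n) = -8 + l (p(l, n) = (9 + l) - 17 = -8 + l)
5662/(((30 - 59)/(-11))) - 26492/p(-79, 142) = 5662/(((30 - 59)/(-11))) - 26492/(-8 - 79) = 5662/((-1/11*(-29))) - 26492/(-87) = 5662/(29/11) - 26492*(-1/87) = 5662*(11/29) + 26492/87 = 62282/29 + 26492/87 = 213338/87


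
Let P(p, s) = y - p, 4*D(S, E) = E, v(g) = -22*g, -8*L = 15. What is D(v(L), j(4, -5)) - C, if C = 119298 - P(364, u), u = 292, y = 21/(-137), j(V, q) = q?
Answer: -65575545/548 ≈ -1.1966e+5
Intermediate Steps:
L = -15/8 (L = -1/8*15 = -15/8 ≈ -1.8750)
y = -21/137 (y = 21*(-1/137) = -21/137 ≈ -0.15328)
D(S, E) = E/4
P(p, s) = -21/137 - p
C = 16393715/137 (C = 119298 - (-21/137 - 1*364) = 119298 - (-21/137 - 364) = 119298 - 1*(-49889/137) = 119298 + 49889/137 = 16393715/137 ≈ 1.1966e+5)
D(v(L), j(4, -5)) - C = (1/4)*(-5) - 1*16393715/137 = -5/4 - 16393715/137 = -65575545/548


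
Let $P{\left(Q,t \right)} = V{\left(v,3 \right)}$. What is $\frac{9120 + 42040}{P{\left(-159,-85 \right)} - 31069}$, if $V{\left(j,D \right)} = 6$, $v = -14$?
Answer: $- \frac{51160}{31063} \approx -1.647$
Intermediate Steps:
$P{\left(Q,t \right)} = 6$
$\frac{9120 + 42040}{P{\left(-159,-85 \right)} - 31069} = \frac{9120 + 42040}{6 - 31069} = \frac{51160}{-31063} = 51160 \left(- \frac{1}{31063}\right) = - \frac{51160}{31063}$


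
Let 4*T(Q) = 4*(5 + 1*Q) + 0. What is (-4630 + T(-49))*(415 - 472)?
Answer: 266418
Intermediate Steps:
T(Q) = 5 + Q (T(Q) = (4*(5 + 1*Q) + 0)/4 = (4*(5 + Q) + 0)/4 = ((20 + 4*Q) + 0)/4 = (20 + 4*Q)/4 = 5 + Q)
(-4630 + T(-49))*(415 - 472) = (-4630 + (5 - 49))*(415 - 472) = (-4630 - 44)*(-57) = -4674*(-57) = 266418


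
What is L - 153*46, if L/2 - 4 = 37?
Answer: -6956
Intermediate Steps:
L = 82 (L = 8 + 2*37 = 8 + 74 = 82)
L - 153*46 = 82 - 153*46 = 82 - 7038 = -6956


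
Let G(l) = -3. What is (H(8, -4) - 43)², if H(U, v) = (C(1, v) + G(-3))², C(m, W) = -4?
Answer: 36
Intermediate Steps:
H(U, v) = 49 (H(U, v) = (-4 - 3)² = (-7)² = 49)
(H(8, -4) - 43)² = (49 - 43)² = 6² = 36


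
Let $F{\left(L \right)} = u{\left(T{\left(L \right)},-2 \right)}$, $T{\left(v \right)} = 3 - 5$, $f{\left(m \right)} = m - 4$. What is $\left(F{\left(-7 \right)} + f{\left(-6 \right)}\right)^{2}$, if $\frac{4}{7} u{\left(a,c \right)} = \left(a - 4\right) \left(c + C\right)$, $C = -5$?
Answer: $\frac{16129}{4} \approx 4032.3$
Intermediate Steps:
$f{\left(m \right)} = -4 + m$ ($f{\left(m \right)} = m - 4 = -4 + m$)
$T{\left(v \right)} = -2$
$u{\left(a,c \right)} = \frac{7 \left(-5 + c\right) \left(-4 + a\right)}{4}$ ($u{\left(a,c \right)} = \frac{7 \left(a - 4\right) \left(c - 5\right)}{4} = \frac{7 \left(-4 + a\right) \left(-5 + c\right)}{4} = \frac{7 \left(-5 + c\right) \left(-4 + a\right)}{4}$)
$F{\left(L \right)} = \frac{147}{2}$ ($F{\left(L \right)} = 35 - -14 - - \frac{35}{2} + \frac{7}{4} \left(-2\right) \left(-2\right) = 35 + 14 + \frac{35}{2} + 7 = \frac{147}{2}$)
$\left(F{\left(-7 \right)} + f{\left(-6 \right)}\right)^{2} = \left(\frac{147}{2} - 10\right)^{2} = \left(\frac{127}{2}\right)^{2} = \frac{16129}{4}$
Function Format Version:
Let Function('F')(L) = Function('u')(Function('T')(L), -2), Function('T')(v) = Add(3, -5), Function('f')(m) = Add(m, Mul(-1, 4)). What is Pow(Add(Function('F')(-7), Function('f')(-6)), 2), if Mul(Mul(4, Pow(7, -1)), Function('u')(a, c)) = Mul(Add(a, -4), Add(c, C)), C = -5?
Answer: Rational(16129, 4) ≈ 4032.3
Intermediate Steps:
Function('f')(m) = Add(-4, m) (Function('f')(m) = Add(m, -4) = Add(-4, m))
Function('T')(v) = -2
Function('u')(a, c) = Mul(Rational(7, 4), Add(-5, c), Add(-4, a)) (Function('u')(a, c) = Mul(Rational(7, 4), Mul(Add(a, -4), Add(c, -5))) = Mul(Rational(7, 4), Mul(Add(-4, a), Add(-5, c))) = Mul(Rational(7, 4), Mul(Add(-5, c), Add(-4, a))) = Mul(Rational(7, 4), Add(-5, c), Add(-4, a)))
Function('F')(L) = Rational(147, 2) (Function('F')(L) = Add(35, Mul(-7, -2), Mul(Rational(-35, 4), -2), Mul(Rational(7, 4), -2, -2)) = Add(35, 14, Rational(35, 2), 7) = Rational(147, 2))
Pow(Add(Function('F')(-7), Function('f')(-6)), 2) = Pow(Add(Rational(147, 2), Add(-4, -6)), 2) = Pow(Add(Rational(147, 2), -10), 2) = Pow(Rational(127, 2), 2) = Rational(16129, 4)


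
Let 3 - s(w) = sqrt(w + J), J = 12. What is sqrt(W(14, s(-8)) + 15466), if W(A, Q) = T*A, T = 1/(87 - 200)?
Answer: 2*sqrt(49370943)/113 ≈ 124.36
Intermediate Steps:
T = -1/113 (T = 1/(-113) = -1/113 ≈ -0.0088496)
s(w) = 3 - sqrt(12 + w) (s(w) = 3 - sqrt(w + 12) = 3 - sqrt(12 + w))
W(A, Q) = -A/113
sqrt(W(14, s(-8)) + 15466) = sqrt(-1/113*14 + 15466) = sqrt(-14/113 + 15466) = sqrt(1747644/113) = 2*sqrt(49370943)/113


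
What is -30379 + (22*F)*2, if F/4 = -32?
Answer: -36011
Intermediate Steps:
F = -128 (F = 4*(-32) = -128)
-30379 + (22*F)*2 = -30379 + (22*(-128))*2 = -30379 - 2816*2 = -30379 - 5632 = -36011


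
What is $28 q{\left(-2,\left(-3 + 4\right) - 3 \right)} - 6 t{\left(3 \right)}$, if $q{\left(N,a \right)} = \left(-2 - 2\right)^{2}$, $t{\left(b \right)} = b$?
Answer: $430$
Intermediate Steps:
$q{\left(N,a \right)} = 16$ ($q{\left(N,a \right)} = \left(-4\right)^{2} = 16$)
$28 q{\left(-2,\left(-3 + 4\right) - 3 \right)} - 6 t{\left(3 \right)} = 28 \cdot 16 - 18 = 448 - 18 = 430$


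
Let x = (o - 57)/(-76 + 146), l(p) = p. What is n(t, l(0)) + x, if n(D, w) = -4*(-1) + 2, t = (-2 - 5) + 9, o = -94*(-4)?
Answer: 739/70 ≈ 10.557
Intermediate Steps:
o = 376
t = 2 (t = -7 + 9 = 2)
n(D, w) = 6 (n(D, w) = 4 + 2 = 6)
x = 319/70 (x = (376 - 57)/(-76 + 146) = 319/70 ≈ 4.5571)
n(t, l(0)) + x = 6 + 319/70 = 739/70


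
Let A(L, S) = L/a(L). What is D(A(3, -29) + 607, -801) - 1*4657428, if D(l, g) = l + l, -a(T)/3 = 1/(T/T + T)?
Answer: -4656222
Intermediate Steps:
a(T) = -3/(1 + T) (a(T) = -3/(T/T + T) = -3/(1 + T))
A(L, S) = L*(-⅓ - L/3) (A(L, S) = L/((-3/(1 + L))) = L*(-⅓ - L/3))
D(l, g) = 2*l
D(A(3, -29) + 607, -801) - 1*4657428 = 2*(-⅓*3*(1 + 3) + 607) - 1*4657428 = 2*(-⅓*3*4 + 607) - 4657428 = 2*(-4 + 607) - 4657428 = 2*603 - 4657428 = 1206 - 4657428 = -4656222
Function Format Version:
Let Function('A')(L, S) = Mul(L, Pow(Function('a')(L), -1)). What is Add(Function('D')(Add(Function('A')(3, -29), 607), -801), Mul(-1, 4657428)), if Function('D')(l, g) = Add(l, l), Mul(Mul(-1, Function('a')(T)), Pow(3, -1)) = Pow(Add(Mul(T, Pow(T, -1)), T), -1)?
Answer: -4656222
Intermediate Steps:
Function('a')(T) = Mul(-3, Pow(Add(1, T), -1)) (Function('a')(T) = Mul(-3, Pow(Add(Mul(T, Pow(T, -1)), T), -1)) = Mul(-3, Pow(Add(1, T), -1)))
Function('A')(L, S) = Mul(L, Add(Rational(-1, 3), Mul(Rational(-1, 3), L))) (Function('A')(L, S) = Mul(L, Pow(Mul(-3, Pow(Add(1, L), -1)), -1)) = Mul(L, Add(Rational(-1, 3), Mul(Rational(-1, 3), L))))
Function('D')(l, g) = Mul(2, l)
Add(Function('D')(Add(Function('A')(3, -29), 607), -801), Mul(-1, 4657428)) = Add(Mul(2, Add(Mul(Rational(-1, 3), 3, Add(1, 3)), 607)), Mul(-1, 4657428)) = Add(Mul(2, Add(Mul(Rational(-1, 3), 3, 4), 607)), -4657428) = Add(Mul(2, Add(-4, 607)), -4657428) = Add(Mul(2, 603), -4657428) = Add(1206, -4657428) = -4656222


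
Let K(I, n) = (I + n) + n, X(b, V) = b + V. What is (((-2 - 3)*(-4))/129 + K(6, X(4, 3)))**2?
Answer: 6760000/16641 ≈ 406.23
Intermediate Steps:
X(b, V) = V + b
K(I, n) = I + 2*n
(((-2 - 3)*(-4))/129 + K(6, X(4, 3)))**2 = (((-2 - 3)*(-4))/129 + (6 + 2*(3 + 4)))**2 = (-5*(-4)*(1/129) + (6 + 2*7))**2 = (20*(1/129) + (6 + 14))**2 = (20/129 + 20)**2 = (2600/129)**2 = 6760000/16641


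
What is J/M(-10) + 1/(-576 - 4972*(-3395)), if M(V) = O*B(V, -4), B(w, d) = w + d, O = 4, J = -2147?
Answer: 1444276167/37670920 ≈ 38.339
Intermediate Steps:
B(w, d) = d + w
M(V) = -16 + 4*V (M(V) = 4*(-4 + V) = -16 + 4*V)
J/M(-10) + 1/(-576 - 4972*(-3395)) = -2147/(-16 + 4*(-10)) + 1/(-576 - 4972*(-3395)) = -2147/(-16 - 40) - 1/3395/(-5548) = -2147/(-56) - 1/5548*(-1/3395) = -2147*(-1/56) + 1/18835460 = 2147/56 + 1/18835460 = 1444276167/37670920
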